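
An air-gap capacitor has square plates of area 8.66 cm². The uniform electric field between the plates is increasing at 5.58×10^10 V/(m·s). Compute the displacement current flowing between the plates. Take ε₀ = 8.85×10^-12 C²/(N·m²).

4.28×10^-4 A

I_d = ε₀ A (dE/dt) = (8.85×10^-12)(8.66×10^-4 m²)(5.58×10^10) = 4.28×10^-4 A.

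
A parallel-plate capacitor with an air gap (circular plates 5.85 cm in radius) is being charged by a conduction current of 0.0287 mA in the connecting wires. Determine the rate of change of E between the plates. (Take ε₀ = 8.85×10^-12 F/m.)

By continuity, I_d in the gap equals the 0.0287 mA flowing in the wire.
Then dE/dt = I_d/(ε₀A) = 3.02×10^8 V/(m·s).

3.02×10^8 V/(m·s)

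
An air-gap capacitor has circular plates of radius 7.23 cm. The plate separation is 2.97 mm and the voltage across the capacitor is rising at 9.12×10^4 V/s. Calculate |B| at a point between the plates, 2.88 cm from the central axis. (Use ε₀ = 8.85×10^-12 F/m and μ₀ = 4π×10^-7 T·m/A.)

4.92×10^-12 T

I_d = C dV/dt with C = ε₀πR²/d = 4.893×10^-11 F, so I_d = (4.893×10^-11)(9.12×10^4) = 4.462×10^-6 A.
For r < R the Ampère–Maxwell law gives B(2πr) = μ₀ I_d (r²/R²), so B = μ₀ I_d r/(2πR²) = (4π×10^-7)(4.462×10^-6)(0.0288)/(2π·0.0723²) = 4.92×10^-12 T.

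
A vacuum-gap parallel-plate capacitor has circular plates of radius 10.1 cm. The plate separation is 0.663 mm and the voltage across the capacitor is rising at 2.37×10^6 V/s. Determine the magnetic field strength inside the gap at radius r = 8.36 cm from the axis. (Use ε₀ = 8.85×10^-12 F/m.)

1.66×10^-9 T

With E = V/d, dE/dt = 3.575×10^9 V/(m·s) and πR² = 0.03205 m², giving I_d = ε₀ πR² dE/dt = 1.014×10^-3 A.
∮B·dl = μ₀ I_d,enc with I_d,enc = I_d r²/R² = 6.947×10^-4 A; so B = μ₀ I_d,enc/(2πr) = 1.66×10^-9 T.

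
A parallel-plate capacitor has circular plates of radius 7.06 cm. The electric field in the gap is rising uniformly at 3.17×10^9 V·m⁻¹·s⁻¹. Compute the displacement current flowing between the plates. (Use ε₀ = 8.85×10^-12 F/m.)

The displacement current is ε₀ times dΦ_E/dt = ε₀ A dE/dt = (8.85×10^-12)(0.01566)(3.17×10^9) = 4.39×10^-4 A.

4.39×10^-4 A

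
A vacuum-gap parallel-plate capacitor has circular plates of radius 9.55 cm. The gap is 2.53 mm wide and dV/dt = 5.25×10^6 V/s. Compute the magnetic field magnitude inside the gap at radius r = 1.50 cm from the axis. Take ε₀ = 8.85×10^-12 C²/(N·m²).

dE/dt = (dV/dt)/d = 2.075×10^9 V/(m·s); I_d = ε₀(πR²)(dE/dt) = (8.85×10^-12)(0.02865)(2.075×10^9) = 5.261×10^-4 A.
An Ampèrian loop of radius r encloses a fraction (r/R)² of I_d. Then B·2πr = μ₀ I_d (r/R)², giving B = μ₀ I_d r/(2πR²) = 1.73×10^-10 T.

1.73×10^-10 T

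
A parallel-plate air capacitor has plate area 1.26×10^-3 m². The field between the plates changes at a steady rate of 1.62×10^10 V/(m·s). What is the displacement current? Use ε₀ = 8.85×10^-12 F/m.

The displacement current is ε₀ times dΦ_E/dt = ε₀ A dE/dt = (8.85×10^-12)(1.26×10^-3)(1.62×10^10) = 1.81×10^-4 A.

1.81×10^-4 A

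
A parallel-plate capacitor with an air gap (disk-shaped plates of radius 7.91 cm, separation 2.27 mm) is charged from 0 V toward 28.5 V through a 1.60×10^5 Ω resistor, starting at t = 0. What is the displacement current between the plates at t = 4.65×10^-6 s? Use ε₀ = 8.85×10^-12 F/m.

1.22×10^-4 A

With C = ε₀A/d = (8.85×10^-12)(0.01966)/(2.27×10^-3) = 7.665×10^-11 F, the time constant is τ = RC = 1.226×10^-5 s, so t/τ = 0.3793 and e^(−t/τ) = 0.6843.
I_d = I_cond = (V₀/R) e^(−t/τ) = (1.781×10^-4)(0.6843) = 1.22×10^-4 A.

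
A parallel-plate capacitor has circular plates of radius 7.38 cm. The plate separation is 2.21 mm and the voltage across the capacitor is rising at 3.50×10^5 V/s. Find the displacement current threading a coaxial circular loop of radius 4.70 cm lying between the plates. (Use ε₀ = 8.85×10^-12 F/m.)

9.73×10^-6 A

dE/dt = (dV/dt)/d = 1.584×10^8 V/(m·s); I_d = ε₀(πR²)(dE/dt) = (8.85×10^-12)(0.01711)(1.584×10^8) = 2.399×10^-5 A.
Through an area πr² the displacement current is I_d·(πr²/πR²) = I_d (r/R)² = 9.73×10^-6 A.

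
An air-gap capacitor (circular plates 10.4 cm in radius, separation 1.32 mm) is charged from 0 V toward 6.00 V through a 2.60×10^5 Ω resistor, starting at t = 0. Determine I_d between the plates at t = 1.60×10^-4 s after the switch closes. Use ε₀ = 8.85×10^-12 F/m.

C = ε₀A/d = (8.85×10^-12)(0.03398)/(1.32×10^-3) = 2.278×10^-10 F, so τ = RC = 5.923×10^-5 s.
The conduction current is I(t) = (V₀/R) e^(−t/τ), and the displacement current between the plates equals it.
t/τ = 2.701; I_d = (6.00/2.60×10^5) · e^(−2.701) = (2.308×10^-5)(0.06714) = 1.55×10^-6 A.

1.55×10^-6 A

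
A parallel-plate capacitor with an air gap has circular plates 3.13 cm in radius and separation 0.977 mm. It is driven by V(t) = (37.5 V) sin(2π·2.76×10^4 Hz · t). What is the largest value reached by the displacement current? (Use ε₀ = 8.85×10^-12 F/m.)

1.81×10^-4 A

C = ε₀A/d = (8.85×10^-12)(3.078×10^-3)/(9.77×10^-4) = 2.788×10^-11 F; ω = 2πf = 1.734×10^5 rad/s.
I_d = C dV/dt, so |I_d|_max = C V₀ ω = (2.788×10^-11)(37.5)(1.734×10^5) = 1.81×10^-4 A.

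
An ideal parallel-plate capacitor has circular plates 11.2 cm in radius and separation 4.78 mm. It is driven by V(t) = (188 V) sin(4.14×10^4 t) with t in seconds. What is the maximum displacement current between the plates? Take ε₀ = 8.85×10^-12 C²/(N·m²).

5.68×10^-4 A

(dE/dt)_max = V₀ω/d = 1.628×10^9 V/(m·s); ω = 4.14×10^4 rad/s.
I_d,max = ε₀ A (dE/dt)_max = (8.85×10^-12)(0.03941)(1.628×10^9) = 5.68×10^-4 A.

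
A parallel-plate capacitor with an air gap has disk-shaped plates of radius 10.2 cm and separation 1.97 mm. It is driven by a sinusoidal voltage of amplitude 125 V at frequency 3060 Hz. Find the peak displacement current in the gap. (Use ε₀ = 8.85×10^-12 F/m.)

3.53×10^-4 A

The displacement current equals the conduction current C dV/dt, which peaks at C V₀ ω.
With C = ε₀A/d = (8.85×10^-12)(0.03269)/(1.97×10^-3) = 1.469×10^-10 F and ω = 2πf = 1.923×10^4 rad/s, I_d,max = (1.469×10^-10)(125)(1.923×10^4) = 3.53×10^-4 A.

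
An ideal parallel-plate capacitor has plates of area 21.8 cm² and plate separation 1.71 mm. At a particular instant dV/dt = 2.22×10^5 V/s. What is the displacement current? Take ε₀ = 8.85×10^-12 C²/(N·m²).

The displacement current equals the charging current C dV/dt. With C = ε₀A/d = (8.85×10^-12)(2.18×10^-3)/(1.71×10^-3) = 1.128×10^-11 F, I_d = (1.128×10^-11)(2.22×10^5) = 2.50×10^-6 A.

2.50×10^-6 A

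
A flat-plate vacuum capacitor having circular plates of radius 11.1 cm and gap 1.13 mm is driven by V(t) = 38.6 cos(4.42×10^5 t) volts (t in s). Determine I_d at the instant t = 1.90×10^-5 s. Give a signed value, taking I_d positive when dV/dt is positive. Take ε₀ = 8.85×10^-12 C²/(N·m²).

-4.43×10^-3 A

dV/dt = (38.6)(4.42×10^5)·−sin(8.398) = -1.460×10^7 V/s.
I_d = C dV/dt with C = ε₀A/d = (8.85×10^-12)(0.03871)/(1.13×10^-3) = 3.032×10^-10 F, so I_d = (3.032×10^-10)(-1.460×10^7) = -4.43×10^-3 A.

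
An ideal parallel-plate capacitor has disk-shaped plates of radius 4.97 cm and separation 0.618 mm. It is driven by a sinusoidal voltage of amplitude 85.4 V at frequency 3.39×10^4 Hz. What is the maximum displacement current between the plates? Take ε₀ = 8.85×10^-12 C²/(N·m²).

C = ε₀A/d = (8.85×10^-12)(7.760×10^-3)/(6.18×10^-4) = 1.111×10^-10 F; ω = 2πf = 2.130×10^5 rad/s.
I_d = C dV/dt, so |I_d|_max = C V₀ ω = (1.111×10^-10)(85.4)(2.130×10^5) = 2.02×10^-3 A.

2.02×10^-3 A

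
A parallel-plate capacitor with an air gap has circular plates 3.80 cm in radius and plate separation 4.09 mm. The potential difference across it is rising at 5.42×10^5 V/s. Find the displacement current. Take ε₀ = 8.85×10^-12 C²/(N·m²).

5.32×10^-6 A

E = V/d so dE/dt = (dV/dt)/d = 1.325×10^8 V/(m·s), and I_d = ε₀ A dE/dt = (8.85×10^-12)(4.536×10^-3)(1.325×10^8) = 5.32×10^-6 A.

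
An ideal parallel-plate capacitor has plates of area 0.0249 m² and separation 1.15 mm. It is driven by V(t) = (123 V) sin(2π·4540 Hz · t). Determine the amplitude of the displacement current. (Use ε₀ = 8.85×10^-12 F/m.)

6.72×10^-4 A

C = ε₀A/d = (8.85×10^-12)(0.0249)/(1.15×10^-3) = 1.916×10^-10 F; ω = 2πf = 2.853×10^4 rad/s.
I_d = C dV/dt, so |I_d|_max = C V₀ ω = (1.916×10^-10)(123)(2.853×10^4) = 6.72×10^-4 A.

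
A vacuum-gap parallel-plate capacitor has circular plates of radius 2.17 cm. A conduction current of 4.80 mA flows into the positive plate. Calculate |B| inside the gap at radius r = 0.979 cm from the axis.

By continuity the displacement current in the gap matches the conduction current: I_d = 4.80×10^-3 A.
An Ampèrian loop of radius r encloses a fraction (r/R)² of I_d. Then B·2πr = μ₀ I_d (r/R)², giving B = μ₀ I_d r/(2πR²) = 2.00×10^-8 T.

2.00×10^-8 T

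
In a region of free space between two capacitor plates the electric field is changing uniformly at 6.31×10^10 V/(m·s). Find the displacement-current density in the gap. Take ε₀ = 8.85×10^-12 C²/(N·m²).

0.558 A/m²

J_d = ε₀ dE/dt = (8.85×10^-12)(6.31×10^10) = 0.558 A/m².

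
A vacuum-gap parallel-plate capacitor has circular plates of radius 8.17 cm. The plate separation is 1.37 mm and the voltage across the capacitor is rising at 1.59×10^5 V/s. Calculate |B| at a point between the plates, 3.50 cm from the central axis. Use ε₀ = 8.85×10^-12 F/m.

2.26×10^-11 T

With E = V/d, dE/dt = 1.161×10^8 V/(m·s) and πR² = 0.02097 m², giving I_d = ε₀ πR² dE/dt = 2.155×10^-5 A.
For r < R the Ampère–Maxwell law gives B(2πr) = μ₀ I_d (r²/R²), so B = μ₀ I_d r/(2πR²) = (4π×10^-7)(2.155×10^-5)(0.0350)/(2π·0.0817²) = 2.26×10^-11 T.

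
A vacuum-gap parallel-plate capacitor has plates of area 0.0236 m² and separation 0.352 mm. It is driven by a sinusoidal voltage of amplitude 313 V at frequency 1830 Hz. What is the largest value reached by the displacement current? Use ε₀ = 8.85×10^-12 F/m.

(dE/dt)_max = V₀ω/d = 1.023×10^10 V/(m·s); ω = 2πf = 1.150×10^4 rad/s.
I_d,max = ε₀ A (dE/dt)_max = (8.85×10^-12)(0.0236)(1.023×10^10) = 2.14×10^-3 A.

2.14×10^-3 A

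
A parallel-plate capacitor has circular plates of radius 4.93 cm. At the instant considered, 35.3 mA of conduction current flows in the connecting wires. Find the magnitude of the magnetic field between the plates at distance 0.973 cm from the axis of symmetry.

No conduction current crosses the gap, so I_d there equals the 0.0353 A in the leads.
An Ampèrian loop of radius r encloses a fraction (r/R)² of I_d. Then B·2πr = μ₀ I_d (r/R)², giving B = μ₀ I_d r/(2πR²) = 2.83×10^-8 T.

2.83×10^-8 T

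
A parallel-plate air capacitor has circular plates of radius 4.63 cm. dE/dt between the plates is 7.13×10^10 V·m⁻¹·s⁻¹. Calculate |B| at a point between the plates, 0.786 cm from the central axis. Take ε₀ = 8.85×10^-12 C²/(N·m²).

3.12×10^-9 T

I_d = ε₀ dΦ_E/dt = ε₀ πR² (dE/dt) = (8.85×10^-12)(6.735×10^-3)(7.13×10^10) = 4.250×10^-3 A through the full plate area.
An Ampèrian loop of radius r encloses a fraction (r/R)² of I_d. Then B·2πr = μ₀ I_d (r/R)², giving B = μ₀ I_d r/(2πR²) = 3.12×10^-9 T.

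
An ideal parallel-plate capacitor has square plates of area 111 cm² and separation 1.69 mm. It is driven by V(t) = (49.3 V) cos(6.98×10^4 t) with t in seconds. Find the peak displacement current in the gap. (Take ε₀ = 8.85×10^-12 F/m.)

(dE/dt)_max = V₀ω/d = 2.036×10^9 V/(m·s); ω = 6.98×10^4 rad/s.
I_d,max = ε₀ A (dE/dt)_max = (8.85×10^-12)(0.0111)(2.036×10^9) = 2.00×10^-4 A.

2.00×10^-4 A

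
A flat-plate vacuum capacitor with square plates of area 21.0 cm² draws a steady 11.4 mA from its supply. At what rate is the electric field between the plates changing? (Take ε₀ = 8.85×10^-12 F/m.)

6.13×10^11 V/(m·s)

The displacement current between the plates equals the conduction current, I_d = 11.4 mA.
Then dE/dt = I_d/(ε₀A) = 6.13×10^11 V/(m·s).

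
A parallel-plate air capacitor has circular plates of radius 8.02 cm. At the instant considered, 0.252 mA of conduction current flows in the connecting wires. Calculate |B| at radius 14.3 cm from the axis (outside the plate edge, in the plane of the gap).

3.52×10^-10 T

No conduction current crosses the gap, so I_d there equals the 2.52×10^-4 A in the leads.
Outside the plates the loop encloses all of I_d, so B·2πr = μ₀ I_d and B = 3.52×10^-10 T.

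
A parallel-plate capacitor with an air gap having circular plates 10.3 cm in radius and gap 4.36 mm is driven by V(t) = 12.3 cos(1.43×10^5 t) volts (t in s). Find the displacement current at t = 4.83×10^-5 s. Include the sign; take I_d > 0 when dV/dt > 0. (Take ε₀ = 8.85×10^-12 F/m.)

dE/dt = (V₀ω/d)·−sin(ωt) with ωt = 6.9069 rad: (12.3)(1.43×10^5)(-0.5841)/(4.36×10^-3) = -2.356×10^8 V/(m·s).
I_d = ε₀ A dE/dt = (8.85×10^-12)(0.03333)(-2.356×10^8) = -6.95×10^-5 A.

-6.95×10^-5 A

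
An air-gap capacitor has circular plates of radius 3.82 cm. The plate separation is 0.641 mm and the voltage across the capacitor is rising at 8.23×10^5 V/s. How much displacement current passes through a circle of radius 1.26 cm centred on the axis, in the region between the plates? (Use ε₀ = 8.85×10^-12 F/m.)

With E = V/d, dE/dt = 1.284×10^9 V/(m·s) and πR² = 4.584×10^-3 m², giving I_d = ε₀ πR² dE/dt = 5.209×10^-5 A.
Since J_d is uniform, the enclosed fraction is (r/R)² = 0.1088, giving I_d,enc = 5.67×10^-6 A.

5.67×10^-6 A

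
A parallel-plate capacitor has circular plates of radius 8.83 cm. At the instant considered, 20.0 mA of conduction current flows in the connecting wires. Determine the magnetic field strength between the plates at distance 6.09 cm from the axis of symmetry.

3.12×10^-8 T

By continuity the displacement current in the gap matches the conduction current: I_d = 0.0200 A.
For r < R the Ampère–Maxwell law gives B(2πr) = μ₀ I_d (r²/R²), so B = μ₀ I_d r/(2πR²) = (4π×10^-7)(0.0200)(0.0609)/(2π·0.0883²) = 3.12×10^-8 T.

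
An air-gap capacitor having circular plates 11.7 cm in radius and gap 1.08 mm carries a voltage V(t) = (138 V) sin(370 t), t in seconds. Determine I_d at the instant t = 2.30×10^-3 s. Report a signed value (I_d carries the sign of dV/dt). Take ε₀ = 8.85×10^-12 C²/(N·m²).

1.19×10^-5 A

C = ε₀A/d = (8.85×10^-12)(0.04301)/(1.08×10^-3) = 3.524×10^-10 F. dV/dt = V₀ω·cos(ωt); at ωt = 0.851 rad this factor is 0.6592.
I_d = C dV/dt = (3.524×10^-10)(138)(370)(0.6592) = 1.19×10^-5 A.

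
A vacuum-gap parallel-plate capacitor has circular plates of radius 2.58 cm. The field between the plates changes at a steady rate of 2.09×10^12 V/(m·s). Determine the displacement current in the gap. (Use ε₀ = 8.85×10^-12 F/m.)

0.0387 A

The displacement current is ε₀ times dΦ_E/dt = ε₀ A dE/dt = (8.85×10^-12)(2.091×10^-3)(2.09×10^12) = 0.0387 A.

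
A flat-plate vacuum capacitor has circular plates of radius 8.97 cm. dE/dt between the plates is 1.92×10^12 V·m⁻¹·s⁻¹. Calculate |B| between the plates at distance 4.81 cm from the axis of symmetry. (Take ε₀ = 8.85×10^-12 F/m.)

5.14×10^-7 T

I_d = ε₀ dΦ_E/dt = ε₀ πR² (dE/dt) = (8.85×10^-12)(0.02528)(1.92×10^12) = 0.4296 A through the full plate area.
An Ampèrian loop of radius r encloses a fraction (r/R)² of I_d. Then B·2πr = μ₀ I_d (r/R)², giving B = μ₀ I_d r/(2πR²) = 5.14×10^-7 T.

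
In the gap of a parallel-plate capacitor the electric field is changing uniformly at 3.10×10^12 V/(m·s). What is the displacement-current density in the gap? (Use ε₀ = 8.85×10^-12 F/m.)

27.4 A/m²

The displacement-current density is ε₀ ∂E/∂t = (8.85×10^-12)(3.10×10^12) = 27.4 A/m².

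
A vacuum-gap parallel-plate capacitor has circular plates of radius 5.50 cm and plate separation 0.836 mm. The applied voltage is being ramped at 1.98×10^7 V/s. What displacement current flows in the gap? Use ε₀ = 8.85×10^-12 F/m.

1.99×10^-3 A

E = V/d so dE/dt = (dV/dt)/d = 2.368×10^10 V/(m·s), and I_d = ε₀ A dE/dt = (8.85×10^-12)(9.503×10^-3)(2.368×10^10) = 1.99×10^-3 A.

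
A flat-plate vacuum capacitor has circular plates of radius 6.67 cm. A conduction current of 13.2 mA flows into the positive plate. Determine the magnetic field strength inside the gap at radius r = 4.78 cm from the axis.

Between the plates the displacement current equals the wire current: I_d = 13.2 mA = 0.0132 A.
For r < R the Ampère–Maxwell law gives B(2πr) = μ₀ I_d (r²/R²), so B = μ₀ I_d r/(2πR²) = (4π×10^-7)(0.0132)(0.0478)/(2π·0.0667²) = 2.84×10^-8 T.

2.84×10^-8 T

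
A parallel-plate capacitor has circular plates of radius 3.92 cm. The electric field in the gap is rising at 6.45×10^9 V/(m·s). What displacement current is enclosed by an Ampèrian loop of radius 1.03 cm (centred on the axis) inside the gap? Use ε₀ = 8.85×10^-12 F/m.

1.90×10^-5 A

Through the whole plate area (πR² = 4.827×10^-3 m²), I_d = ε₀ πR² dE/dt = 2.755×10^-4 A.
Through an area πr² the displacement current is I_d·(πr²/πR²) = I_d (r/R)² = 1.90×10^-5 A.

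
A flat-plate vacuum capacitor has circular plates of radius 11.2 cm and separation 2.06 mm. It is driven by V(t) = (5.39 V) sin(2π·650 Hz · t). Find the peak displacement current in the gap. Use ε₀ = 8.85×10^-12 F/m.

3.73×10^-6 A

C = ε₀A/d = (8.85×10^-12)(0.03941)/(2.06×10^-3) = 1.693×10^-10 F; ω = 2πf = 4084 rad/s.
I_d = C dV/dt, so |I_d|_max = C V₀ ω = (1.693×10^-10)(5.39)(4084) = 3.73×10^-6 A.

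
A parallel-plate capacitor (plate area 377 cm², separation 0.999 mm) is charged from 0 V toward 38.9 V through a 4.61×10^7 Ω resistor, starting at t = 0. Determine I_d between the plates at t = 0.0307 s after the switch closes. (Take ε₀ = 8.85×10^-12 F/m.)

1.15×10^-7 A

C = ε₀A/d = (8.85×10^-12)(0.0377)/(9.99×10^-4) = 3.340×10^-10 F and τ = RC = 0.01540 s. I_d in the gap equals the RC charging current.
I_d(t) = (V₀/R) e^(−t/τ) = 8.438×10^-7 · e^(−1.994) = 1.15×10^-7 A.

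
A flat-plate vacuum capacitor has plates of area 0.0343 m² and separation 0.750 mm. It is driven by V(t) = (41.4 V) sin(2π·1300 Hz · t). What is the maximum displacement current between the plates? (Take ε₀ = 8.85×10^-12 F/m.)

1.37×10^-4 A

C = ε₀A/d = (8.85×10^-12)(0.0343)/(7.50×10^-4) = 4.047×10^-10 F; ω = 2πf = 8168 rad/s.
I_d = C dV/dt, so |I_d|_max = C V₀ ω = (4.047×10^-10)(41.4)(8168) = 1.37×10^-4 A.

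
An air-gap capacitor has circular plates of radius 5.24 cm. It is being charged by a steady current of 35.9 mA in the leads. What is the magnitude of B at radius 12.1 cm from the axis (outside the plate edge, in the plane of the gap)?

No conduction current crosses the gap, so I_d there equals the 0.0359 A in the leads.
For r ≥ R the full I_d is enclosed: B = μ₀ I_d/(2πr) = (4π×10^-7)(0.0359)/(2π·0.121) = 5.93×10^-8 T.

5.93×10^-8 T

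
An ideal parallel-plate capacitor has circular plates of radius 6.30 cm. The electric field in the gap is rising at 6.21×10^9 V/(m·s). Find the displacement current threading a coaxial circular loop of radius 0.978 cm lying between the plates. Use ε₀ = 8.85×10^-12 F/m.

I_d = ε₀ dΦ_E/dt = ε₀ πR² (dE/dt) = (8.85×10^-12)(0.01247)(6.21×10^9) = 6.853×10^-4 A through the full plate area.
Through an area πr² the displacement current is I_d·(πr²/πR²) = I_d (r/R)² = 1.65×10^-5 A.

1.65×10^-5 A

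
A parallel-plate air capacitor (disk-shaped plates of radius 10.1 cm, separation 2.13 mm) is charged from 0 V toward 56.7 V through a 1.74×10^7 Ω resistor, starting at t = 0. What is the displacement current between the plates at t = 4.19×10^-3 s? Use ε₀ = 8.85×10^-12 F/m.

C = ε₀A/d = (8.85×10^-12)(0.03205)/(2.13×10^-3) = 1.332×10^-10 F and τ = RC = 2.318×10^-3 s. I_d in the gap equals the RC charging current.
I_d(t) = (V₀/R) e^(−t/τ) = 3.259×10^-6 · e^(−1.808) = 5.34×10^-7 A.

5.34×10^-7 A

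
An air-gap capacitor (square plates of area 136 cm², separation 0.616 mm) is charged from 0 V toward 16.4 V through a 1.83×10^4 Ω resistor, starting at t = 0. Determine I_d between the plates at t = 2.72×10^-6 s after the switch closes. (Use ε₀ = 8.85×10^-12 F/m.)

4.19×10^-4 A

C = ε₀A/d = (8.85×10^-12)(0.0136)/(6.16×10^-4) = 1.954×10^-10 F, so τ = RC = 3.576×10^-6 s.
The conduction current is I(t) = (V₀/R) e^(−t/τ), and the displacement current between the plates equals it.
t/τ = 0.7606; I_d = (16.4/1.83×10^4) · e^(−0.7606) = (8.962×10^-4)(0.4674) = 4.19×10^-4 A.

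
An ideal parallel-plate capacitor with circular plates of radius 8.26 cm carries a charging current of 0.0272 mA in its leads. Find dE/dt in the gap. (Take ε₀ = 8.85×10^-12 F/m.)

1.43×10^8 V/(m·s)

The displacement current between the plates equals the conduction current, I_d = 0.0272 mA.
Inverting I_d = ε₀ A dE/dt gives dE/dt = 2.72×10^-5 / (8.85×10^-12 · 0.02143) = 1.43×10^8 V/(m·s).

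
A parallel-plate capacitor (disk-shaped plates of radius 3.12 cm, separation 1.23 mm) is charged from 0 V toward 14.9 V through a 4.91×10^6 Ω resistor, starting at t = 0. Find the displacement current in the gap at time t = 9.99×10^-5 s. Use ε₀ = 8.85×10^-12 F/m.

1.20×10^-6 A

C = ε₀A/d = (8.85×10^-12)(3.058×10^-3)/(1.23×10^-3) = 2.200×10^-11 F and τ = RC = 1.080×10^-4 s. I_d in the gap equals the RC charging current.
I_d(t) = (V₀/R) e^(−t/τ) = 3.035×10^-6 · e^(−0.9250) = 1.20×10^-6 A.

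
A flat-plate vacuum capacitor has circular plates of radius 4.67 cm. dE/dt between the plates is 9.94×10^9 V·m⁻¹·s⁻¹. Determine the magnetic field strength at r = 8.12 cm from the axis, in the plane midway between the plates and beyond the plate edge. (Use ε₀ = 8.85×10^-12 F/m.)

1.48×10^-9 T

I_d = ε₀ dΦ_E/dt = ε₀ πR² (dE/dt) = (8.85×10^-12)(6.851×10^-3)(9.94×10^9) = 6.027×10^-4 A through the full plate area.
Outside the plates the loop encloses all of I_d, so B·2πr = μ₀ I_d and B = 1.48×10^-9 T.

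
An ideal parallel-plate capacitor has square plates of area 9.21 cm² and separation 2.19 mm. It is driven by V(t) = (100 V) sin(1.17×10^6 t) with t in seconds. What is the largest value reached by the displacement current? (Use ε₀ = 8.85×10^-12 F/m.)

4.35×10^-4 A

(dE/dt)_max = V₀ω/d = 5.342×10^10 V/(m·s); ω = 1.17×10^6 rad/s.
I_d,max = ε₀ A (dE/dt)_max = (8.85×10^-12)(9.21×10^-4)(5.342×10^10) = 4.35×10^-4 A.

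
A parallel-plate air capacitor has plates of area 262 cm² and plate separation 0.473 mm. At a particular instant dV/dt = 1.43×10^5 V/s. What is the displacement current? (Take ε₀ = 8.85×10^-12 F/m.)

7.01×10^-5 A

E = V/d so dE/dt = (dV/dt)/d = 3.023×10^8 V/(m·s), and I_d = ε₀ A dE/dt = (8.85×10^-12)(0.0262)(3.023×10^8) = 7.01×10^-5 A.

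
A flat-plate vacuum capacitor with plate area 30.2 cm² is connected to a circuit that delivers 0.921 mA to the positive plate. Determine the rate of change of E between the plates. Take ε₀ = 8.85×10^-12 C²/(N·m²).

The displacement current between the plates equals the conduction current, I_d = 0.921 mA.
Then dE/dt = I_d/(ε₀A) = 3.45×10^10 V/(m·s).

3.45×10^10 V/(m·s)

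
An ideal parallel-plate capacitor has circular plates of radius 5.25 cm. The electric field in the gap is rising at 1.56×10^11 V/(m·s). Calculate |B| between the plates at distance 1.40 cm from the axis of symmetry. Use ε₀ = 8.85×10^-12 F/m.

Total displacement current: I_d = ε₀(πR²)(dE/dt) = (8.85×10^-12)(8.659×10^-3)(1.56×10^11) = 0.01195 A.
For r < R the Ampère–Maxwell law gives B(2πr) = μ₀ I_d (r²/R²), so B = μ₀ I_d r/(2πR²) = (4π×10^-7)(0.01195)(0.0140)/(2π·0.0525²) = 1.21×10^-8 T.

1.21×10^-8 T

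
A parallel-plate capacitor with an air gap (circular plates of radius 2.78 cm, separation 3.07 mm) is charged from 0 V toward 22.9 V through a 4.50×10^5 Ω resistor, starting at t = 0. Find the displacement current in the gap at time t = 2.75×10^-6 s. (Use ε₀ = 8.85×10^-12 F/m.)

2.13×10^-5 A

C = ε₀A/d = (8.85×10^-12)(2.428×10^-3)/(3.07×10^-3) = 6.999×10^-12 F and τ = RC = 3.150×10^-6 s. I_d in the gap equals the RC charging current.
I_d(t) = (V₀/R) e^(−t/τ) = 5.089×10^-5 · e^(−0.8730) = 2.13×10^-5 A.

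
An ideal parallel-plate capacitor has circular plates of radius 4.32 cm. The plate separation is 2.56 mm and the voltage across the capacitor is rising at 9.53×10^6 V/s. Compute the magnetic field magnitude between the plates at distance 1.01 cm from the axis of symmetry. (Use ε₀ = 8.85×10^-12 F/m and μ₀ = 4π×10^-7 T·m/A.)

With E = V/d, dE/dt = 3.723×10^9 V/(m·s) and πR² = 5.863×10^-3 m², giving I_d = ε₀ πR² dE/dt = 1.932×10^-4 A.
An Ampèrian loop of radius r encloses a fraction (r/R)² of I_d. Then B·2πr = μ₀ I_d (r/R)², giving B = μ₀ I_d r/(2πR²) = 2.09×10^-10 T.

2.09×10^-10 T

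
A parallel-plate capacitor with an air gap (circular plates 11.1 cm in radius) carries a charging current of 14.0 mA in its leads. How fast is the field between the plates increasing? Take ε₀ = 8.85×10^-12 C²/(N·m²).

By continuity, I_d in the gap equals the 14.0 mA flowing in the wire.
Inverting I_d = ε₀ A dE/dt gives dE/dt = 0.0140 / (8.85×10^-12 · 0.03871) = 4.09×10^10 V/(m·s).

4.09×10^10 V/(m·s)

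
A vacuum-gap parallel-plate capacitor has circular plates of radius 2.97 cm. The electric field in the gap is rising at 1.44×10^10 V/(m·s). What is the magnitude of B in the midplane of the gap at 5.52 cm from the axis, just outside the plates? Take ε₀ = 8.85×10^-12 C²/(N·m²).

I_d = ε₀ dΦ_E/dt = ε₀ πR² (dE/dt) = (8.85×10^-12)(2.771×10^-3)(1.44×10^10) = 3.531×10^-4 A through the full plate area.
Outside the plates the loop encloses all of I_d, so B·2πr = μ₀ I_d and B = 1.28×10^-9 T.

1.28×10^-9 T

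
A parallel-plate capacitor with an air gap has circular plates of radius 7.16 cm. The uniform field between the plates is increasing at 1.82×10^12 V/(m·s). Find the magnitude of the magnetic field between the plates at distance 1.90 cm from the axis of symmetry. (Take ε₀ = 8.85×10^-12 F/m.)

Through the whole plate area (πR² = 0.01611 m²), I_d = ε₀ πR² dE/dt = 0.2595 A.
∮B·dl = μ₀ I_d,enc with I_d,enc = I_d r²/R² = 0.01827 A; so B = μ₀ I_d,enc/(2πr) = 1.92×10^-7 T.

1.92×10^-7 T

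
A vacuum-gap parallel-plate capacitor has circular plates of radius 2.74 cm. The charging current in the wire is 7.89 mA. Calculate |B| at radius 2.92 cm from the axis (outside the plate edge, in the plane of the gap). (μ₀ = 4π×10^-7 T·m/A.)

5.40×10^-8 T

No conduction current crosses the gap, so I_d there equals the 7.89×10^-3 A in the leads.
With r > R the enclosed displacement current is the full I_d; B = μ₀ I_d / (2πr) = 5.40×10^-8 T.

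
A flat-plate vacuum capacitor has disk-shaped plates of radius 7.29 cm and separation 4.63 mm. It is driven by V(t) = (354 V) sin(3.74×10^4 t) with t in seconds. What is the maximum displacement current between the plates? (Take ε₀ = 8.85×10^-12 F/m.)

(dE/dt)_max = V₀ω/d = 2.860×10^9 V/(m·s); ω = 3.74×10^4 rad/s.
I_d,max = ε₀ A (dE/dt)_max = (8.85×10^-12)(0.01670)(2.860×10^9) = 4.23×10^-4 A.

4.23×10^-4 A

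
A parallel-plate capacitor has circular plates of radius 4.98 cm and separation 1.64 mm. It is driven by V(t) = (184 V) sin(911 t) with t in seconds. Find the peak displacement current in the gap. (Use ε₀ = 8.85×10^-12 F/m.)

C = ε₀A/d = (8.85×10^-12)(7.791×10^-3)/(1.64×10^-3) = 4.204×10^-11 F; ω = 911 rad/s.
I_d = C dV/dt, so |I_d|_max = C V₀ ω = (4.204×10^-11)(184)(911) = 7.05×10^-6 A.

7.05×10^-6 A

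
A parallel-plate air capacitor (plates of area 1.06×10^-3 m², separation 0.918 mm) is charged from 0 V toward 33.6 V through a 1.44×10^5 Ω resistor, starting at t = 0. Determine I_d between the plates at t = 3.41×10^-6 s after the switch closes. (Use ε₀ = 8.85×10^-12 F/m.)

With C = ε₀A/d = (8.85×10^-12)(1.06×10^-3)/(9.18×10^-4) = 1.022×10^-11 F, the time constant is τ = RC = 1.472×10^-6 s, so t/τ = 2.317 and e^(−t/τ) = 0.09857.
I_d = I_cond = (V₀/R) e^(−t/τ) = (2.333×10^-4)(0.09857) = 2.30×10^-5 A.

2.30×10^-5 A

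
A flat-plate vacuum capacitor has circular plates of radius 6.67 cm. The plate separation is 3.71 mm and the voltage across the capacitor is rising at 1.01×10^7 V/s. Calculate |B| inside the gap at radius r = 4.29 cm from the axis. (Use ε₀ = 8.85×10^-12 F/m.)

I_d = C dV/dt with C = ε₀πR²/d = 3.335×10^-11 F, so I_d = (3.335×10^-11)(1.01×10^7) = 3.368×10^-4 A.
∮B·dl = μ₀ I_d,enc with I_d,enc = I_d r²/R² = 1.393×10^-4 A; so B = μ₀ I_d,enc/(2πr) = 6.49×10^-10 T.

6.49×10^-10 T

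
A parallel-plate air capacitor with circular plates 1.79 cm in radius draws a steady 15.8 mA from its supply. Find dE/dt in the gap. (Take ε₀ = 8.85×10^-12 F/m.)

1.77×10^12 V/(m·s)

The displacement current between the plates equals the conduction current, I_d = 15.8 mA.
Inverting I_d = ε₀ A dE/dt gives dE/dt = 0.0158 / (8.85×10^-12 · 1.007×10^-3) = 1.77×10^12 V/(m·s).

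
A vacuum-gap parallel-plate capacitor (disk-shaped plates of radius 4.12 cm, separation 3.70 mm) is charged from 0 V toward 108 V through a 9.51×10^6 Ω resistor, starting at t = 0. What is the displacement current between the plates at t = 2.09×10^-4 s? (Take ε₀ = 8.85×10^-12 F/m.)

2.03×10^-6 A

C = ε₀A/d = (8.85×10^-12)(5.333×10^-3)/(3.70×10^-3) = 1.276×10^-11 F, so τ = RC = 1.213×10^-4 s.
The conduction current is I(t) = (V₀/R) e^(−t/τ), and the displacement current between the plates equals it.
t/τ = 1.723; I_d = (108/9.51×10^6) · e^(−1.723) = (1.136×10^-5)(0.1785) = 2.03×10^-6 A.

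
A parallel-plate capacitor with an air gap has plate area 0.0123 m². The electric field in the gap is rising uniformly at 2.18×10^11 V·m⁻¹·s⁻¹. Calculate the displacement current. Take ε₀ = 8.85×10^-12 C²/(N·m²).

0.0237 A

The displacement current is ε₀ times dΦ_E/dt = ε₀ A dE/dt = (8.85×10^-12)(0.0123)(2.18×10^11) = 0.0237 A.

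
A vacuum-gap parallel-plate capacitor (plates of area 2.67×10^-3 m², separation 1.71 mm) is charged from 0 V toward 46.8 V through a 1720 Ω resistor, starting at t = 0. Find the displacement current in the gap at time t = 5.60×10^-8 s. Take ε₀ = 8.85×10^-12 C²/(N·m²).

2.58×10^-3 A

With C = ε₀A/d = (8.85×10^-12)(2.67×10^-3)/(1.71×10^-3) = 1.382×10^-11 F, the time constant is τ = RC = 2.377×10^-8 s, so t/τ = 2.356 and e^(−t/τ) = 0.09480.
I_d = I_cond = (V₀/R) e^(−t/τ) = (0.02721)(0.09480) = 2.58×10^-3 A.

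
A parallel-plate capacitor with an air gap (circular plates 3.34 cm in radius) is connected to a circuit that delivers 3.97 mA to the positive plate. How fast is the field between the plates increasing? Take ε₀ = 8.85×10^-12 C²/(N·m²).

By continuity, I_d in the gap equals the 3.97 mA flowing in the wire.
Since I_d = ε₀ A dE/dt, dE/dt = I_d/(ε₀A) = (3.97×10^-3)/((8.85×10^-12)(3.505×10^-3)) = 1.28×10^11 V/(m·s).

1.28×10^11 V/(m·s)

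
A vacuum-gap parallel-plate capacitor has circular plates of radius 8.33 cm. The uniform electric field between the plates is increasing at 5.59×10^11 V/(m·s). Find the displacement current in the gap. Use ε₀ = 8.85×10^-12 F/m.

0.108 A

I_d = ε₀ A (dE/dt) = (8.85×10^-12)(0.02180 m²)(5.59×10^11) = 0.108 A.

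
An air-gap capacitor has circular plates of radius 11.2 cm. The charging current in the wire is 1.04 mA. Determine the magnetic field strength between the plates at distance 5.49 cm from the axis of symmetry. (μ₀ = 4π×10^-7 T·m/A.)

Between the plates the displacement current equals the wire current: I_d = 1.04 mA = 1.04×10^-3 A.
For r < R the Ampère–Maxwell law gives B(2πr) = μ₀ I_d (r²/R²), so B = μ₀ I_d r/(2πR²) = (4π×10^-7)(1.04×10^-3)(0.0549)/(2π·0.112²) = 9.10×10^-10 T.

9.10×10^-10 T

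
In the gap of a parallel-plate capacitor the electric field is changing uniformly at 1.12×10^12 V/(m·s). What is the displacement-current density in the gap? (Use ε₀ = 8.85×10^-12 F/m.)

9.91 A/m²

The displacement-current density is ε₀ ∂E/∂t = (8.85×10^-12)(1.12×10^12) = 9.91 A/m².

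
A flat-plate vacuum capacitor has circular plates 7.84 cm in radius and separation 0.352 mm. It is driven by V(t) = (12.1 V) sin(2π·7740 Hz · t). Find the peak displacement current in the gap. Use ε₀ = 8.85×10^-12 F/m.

(dE/dt)_max = V₀ω/d = 1.672×10^9 V/(m·s); ω = 2πf = 4.863×10^4 rad/s.
I_d,max = ε₀ A (dE/dt)_max = (8.85×10^-12)(0.01931)(1.672×10^9) = 2.86×10^-4 A.

2.86×10^-4 A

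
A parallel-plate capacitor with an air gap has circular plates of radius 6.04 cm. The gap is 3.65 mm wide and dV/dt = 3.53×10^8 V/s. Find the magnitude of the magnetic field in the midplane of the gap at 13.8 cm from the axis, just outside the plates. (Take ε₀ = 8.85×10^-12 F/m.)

1.42×10^-8 T

I_d = C dV/dt with C = ε₀πR²/d = 2.779×10^-11 F, so I_d = (2.779×10^-11)(3.53×10^8) = 9.810×10^-3 A.
For r ≥ R the full I_d is enclosed: B = μ₀ I_d/(2πr) = (4π×10^-7)(9.810×10^-3)/(2π·0.138) = 1.42×10^-8 T.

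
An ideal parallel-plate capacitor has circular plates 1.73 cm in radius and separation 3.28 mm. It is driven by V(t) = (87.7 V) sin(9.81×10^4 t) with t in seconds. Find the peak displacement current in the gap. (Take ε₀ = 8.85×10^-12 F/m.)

C = ε₀A/d = (8.85×10^-12)(9.402×10^-4)/(3.28×10^-3) = 2.537×10^-12 F; ω = 9.81×10^4 rad/s.
I_d = C dV/dt, so |I_d|_max = C V₀ ω = (2.537×10^-12)(87.7)(9.81×10^4) = 2.18×10^-5 A.

2.18×10^-5 A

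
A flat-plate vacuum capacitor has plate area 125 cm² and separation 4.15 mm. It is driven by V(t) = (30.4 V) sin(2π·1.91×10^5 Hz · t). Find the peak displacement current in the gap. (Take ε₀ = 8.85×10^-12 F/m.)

9.73×10^-4 A

C = ε₀A/d = (8.85×10^-12)(0.0125)/(4.15×10^-3) = 2.666×10^-11 F; ω = 2πf = 1.200×10^6 rad/s.
I_d = C dV/dt, so |I_d|_max = C V₀ ω = (2.666×10^-11)(30.4)(1.200×10^6) = 9.73×10^-4 A.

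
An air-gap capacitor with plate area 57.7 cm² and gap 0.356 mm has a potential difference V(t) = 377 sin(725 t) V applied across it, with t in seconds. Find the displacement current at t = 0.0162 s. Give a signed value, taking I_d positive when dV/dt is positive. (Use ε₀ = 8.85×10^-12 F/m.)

C = ε₀A/d = (8.85×10^-12)(5.77×10^-3)/(3.56×10^-4) = 1.434×10^-10 F. dV/dt = V₀ω·cos(ωt); at ωt = 11.745 rad this factor is 0.6812.
I_d = C dV/dt = (1.434×10^-10)(377)(725)(0.6812) = 2.67×10^-5 A.

2.67×10^-5 A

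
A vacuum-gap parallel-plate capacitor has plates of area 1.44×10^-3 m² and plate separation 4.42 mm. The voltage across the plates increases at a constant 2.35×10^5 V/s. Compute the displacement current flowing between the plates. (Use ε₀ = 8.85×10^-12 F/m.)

E = V/d so dE/dt = (dV/dt)/d = 5.317×10^7 V/(m·s), and I_d = ε₀ A dE/dt = (8.85×10^-12)(1.44×10^-3)(5.317×10^7) = 6.78×10^-7 A.

6.78×10^-7 A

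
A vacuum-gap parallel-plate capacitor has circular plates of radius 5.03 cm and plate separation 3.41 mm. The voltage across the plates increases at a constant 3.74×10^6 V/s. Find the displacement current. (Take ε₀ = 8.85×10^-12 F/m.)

The displacement current equals the charging current C dV/dt. With C = ε₀A/d = (8.85×10^-12)(7.949×10^-3)/(3.41×10^-3) = 2.063×10^-11 F, I_d = (2.063×10^-11)(3.74×10^6) = 7.72×10^-5 A.

7.72×10^-5 A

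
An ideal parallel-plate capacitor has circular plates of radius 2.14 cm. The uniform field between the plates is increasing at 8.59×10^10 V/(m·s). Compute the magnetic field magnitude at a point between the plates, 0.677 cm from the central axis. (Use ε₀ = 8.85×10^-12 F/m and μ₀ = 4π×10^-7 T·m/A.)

Through the whole plate area (πR² = 1.439×10^-3 m²), I_d = ε₀ πR² dE/dt = 1.094×10^-3 A.
An Ampèrian loop of radius r encloses a fraction (r/R)² of I_d. Then B·2πr = μ₀ I_d (r/R)², giving B = μ₀ I_d r/(2πR²) = 3.23×10^-9 T.

3.23×10^-9 T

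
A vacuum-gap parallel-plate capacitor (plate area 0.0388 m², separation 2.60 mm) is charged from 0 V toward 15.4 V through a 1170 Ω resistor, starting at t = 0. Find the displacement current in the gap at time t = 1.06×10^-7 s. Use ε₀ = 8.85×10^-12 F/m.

6.63×10^-3 A

C = ε₀A/d = (8.85×10^-12)(0.0388)/(2.60×10^-3) = 1.321×10^-10 F and τ = RC = 1.546×10^-7 s. I_d in the gap equals the RC charging current.
I_d(t) = (V₀/R) e^(−t/τ) = 0.01316 · e^(−0.6856) = 6.63×10^-3 A.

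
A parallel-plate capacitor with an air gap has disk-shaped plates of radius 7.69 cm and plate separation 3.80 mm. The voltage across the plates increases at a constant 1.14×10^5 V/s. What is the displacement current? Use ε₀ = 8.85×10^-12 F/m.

C = ε₀A/d = (8.85×10^-12)(0.01858)/(3.80×10^-3) = 4.327×10^-11 F.
I_d = C dV/dt = (4.327×10^-11)(1.14×10^5) = 4.93×10^-6 A.

4.93×10^-6 A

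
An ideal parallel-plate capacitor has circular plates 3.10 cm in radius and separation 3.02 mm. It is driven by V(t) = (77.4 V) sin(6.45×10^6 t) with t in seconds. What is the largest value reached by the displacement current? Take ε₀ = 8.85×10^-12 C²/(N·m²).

C = ε₀A/d = (8.85×10^-12)(3.019×10^-3)/(3.02×10^-3) = 8.847×10^-12 F; ω = 6.45×10^6 rad/s.
I_d = C dV/dt, so |I_d|_max = C V₀ ω = (8.847×10^-12)(77.4)(6.45×10^6) = 4.42×10^-3 A.

4.42×10^-3 A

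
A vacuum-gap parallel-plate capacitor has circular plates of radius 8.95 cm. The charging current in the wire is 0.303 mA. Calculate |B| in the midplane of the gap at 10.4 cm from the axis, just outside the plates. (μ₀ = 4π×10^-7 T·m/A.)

By continuity the displacement current in the gap matches the conduction current: I_d = 3.03×10^-4 A.
With r > R the enclosed displacement current is the full I_d; B = μ₀ I_d / (2πr) = 5.83×10^-10 T.

5.83×10^-10 T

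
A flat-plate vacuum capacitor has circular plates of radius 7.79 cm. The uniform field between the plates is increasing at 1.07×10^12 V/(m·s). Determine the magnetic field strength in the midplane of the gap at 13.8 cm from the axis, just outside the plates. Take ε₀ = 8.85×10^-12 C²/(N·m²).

2.62×10^-7 T

Through the whole plate area (πR² = 0.01906 m²), I_d = ε₀ πR² dE/dt = 0.1805 A.
For r ≥ R the full I_d is enclosed: B = μ₀ I_d/(2πr) = (4π×10^-7)(0.1805)/(2π·0.138) = 2.62×10^-7 T.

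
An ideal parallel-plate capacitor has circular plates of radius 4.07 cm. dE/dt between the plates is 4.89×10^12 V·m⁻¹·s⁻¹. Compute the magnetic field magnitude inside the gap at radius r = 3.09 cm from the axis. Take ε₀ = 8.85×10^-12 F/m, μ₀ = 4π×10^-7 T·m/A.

Total displacement current: I_d = ε₀(πR²)(dE/dt) = (8.85×10^-12)(5.204×10^-3)(4.89×10^12) = 0.2252 A.
For r < R the Ampère–Maxwell law gives B(2πr) = μ₀ I_d (r²/R²), so B = μ₀ I_d r/(2πR²) = (4π×10^-7)(0.2252)(0.0309)/(2π·0.0407²) = 8.40×10^-7 T.

8.40×10^-7 T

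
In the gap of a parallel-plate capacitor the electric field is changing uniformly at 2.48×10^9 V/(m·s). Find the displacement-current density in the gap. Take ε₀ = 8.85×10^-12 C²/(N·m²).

0.0219 A/m²

The displacement-current density is ε₀ ∂E/∂t = (8.85×10^-12)(2.48×10^9) = 0.0219 A/m².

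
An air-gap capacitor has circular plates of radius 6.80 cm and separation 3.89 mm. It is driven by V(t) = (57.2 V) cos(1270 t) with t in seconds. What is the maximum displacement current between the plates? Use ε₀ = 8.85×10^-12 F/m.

2.40×10^-6 A

C = ε₀A/d = (8.85×10^-12)(0.01453)/(3.89×10^-3) = 3.306×10^-11 F; ω = 1270 rad/s.
I_d = C dV/dt, so |I_d|_max = C V₀ ω = (3.306×10^-11)(57.2)(1270) = 2.40×10^-6 A.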